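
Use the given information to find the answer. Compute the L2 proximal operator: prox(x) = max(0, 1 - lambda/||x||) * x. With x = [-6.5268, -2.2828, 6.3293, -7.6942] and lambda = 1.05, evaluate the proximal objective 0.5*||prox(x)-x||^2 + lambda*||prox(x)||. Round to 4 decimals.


Step 1: Compute ||x||.
||x|| = 12.1273
Step 2: Compute scaling factor.
scale = max(0, 1 - 1.05/12.1273) = 0.9134
Step 3: prox(x) = [-5.9617, -2.0852, 5.7813, -7.028]
||prox(x)|| = 11.0773
Step 4: Proximal objective.
0.5*||prox-x||^2 = 0.5513
lambda*||prox|| = 11.6312
Total = 12.1824


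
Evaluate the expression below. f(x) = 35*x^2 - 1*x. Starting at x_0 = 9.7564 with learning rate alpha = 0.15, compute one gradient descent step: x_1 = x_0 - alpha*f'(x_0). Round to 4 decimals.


We compute the gradient at x_0 and apply the update.
f'(x) = 70*x - 1
f'(9.7564) = 70*9.7564 - 1 = 681.948
x_1 = 9.7564 - 0.15*681.948 = -92.5358


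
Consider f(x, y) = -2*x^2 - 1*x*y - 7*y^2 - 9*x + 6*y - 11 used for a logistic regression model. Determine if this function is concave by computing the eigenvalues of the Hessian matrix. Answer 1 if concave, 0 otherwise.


The Hessian of f(x,y) = -2*x^2 - 1*x*y - 7*y^2 - 9*x + 6*y - 11 is:
H = [[-4, -1], [-1, -14]]
Trace = -4 - 14 = -18
Determinant = -4*-14 - (-1)^2 = 55
Discriminant = (-18)^2 - 4*55 = 104.0
Eigenvalues: lambda_1 = -14.099, lambda_2 = -3.901
The function is concave.

1


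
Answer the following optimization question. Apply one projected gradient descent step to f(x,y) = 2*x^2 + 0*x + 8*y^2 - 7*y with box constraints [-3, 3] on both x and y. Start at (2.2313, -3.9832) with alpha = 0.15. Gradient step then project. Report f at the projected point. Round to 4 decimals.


Step 1: Compute gradient at (2.2313, -3.9832).
grad_x = 2*2*2.2313 + 0 = 8.9252
grad_y = 2*8*-3.9832 - 7 = -70.7312
Step 2: Gradient step.
x_raw = 2.2313 - 0.15*8.9252 = 0.8925
y_raw = -3.9832 - 0.15*-70.7312 = 6.6265
Step 3: Project onto [-3, 3].
x_proj = clip(0.8925) = 0.8925
y_proj = clip(6.6265) = 3.0
Step 4: Evaluate f.
f(0.8925, 3.0) = 52.5932


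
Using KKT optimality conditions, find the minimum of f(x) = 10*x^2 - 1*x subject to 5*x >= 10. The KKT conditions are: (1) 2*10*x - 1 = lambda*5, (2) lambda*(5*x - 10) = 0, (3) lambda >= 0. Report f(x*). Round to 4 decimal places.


Step 1: Try lambda = 0 (constraint inactive).
x_unc = 1/(2*10) = 0.05
Check: 5*0.05 = 0.25 < 10 -- violated!
Step 2: Constraint must be active: 5*x = 10
x* = 10/5 = 2.0
lambda = (2*10*2.0 - 1)/5 = 7.8
Step 3: Compute optimal value.
f(x*) = 10*2.0^2 - 1*2.0 = 38.0


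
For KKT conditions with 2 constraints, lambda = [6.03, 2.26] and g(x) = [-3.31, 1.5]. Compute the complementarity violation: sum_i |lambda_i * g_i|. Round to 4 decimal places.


KKT complementary slackness check:
lambda_1 * g_1 = 6.03 * -3.31 = -19.9593
lambda_2 * g_2 = 2.26 * 1.5 = 3.39
Total violation = 19.9593 + 3.39 = 23.3493


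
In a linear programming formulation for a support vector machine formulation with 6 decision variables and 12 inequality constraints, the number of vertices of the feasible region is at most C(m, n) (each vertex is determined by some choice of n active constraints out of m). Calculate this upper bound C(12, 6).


Each vertex corresponds to some choice of n active constraints out of m, so the number of vertices is at most C(m, n) = m! / (n!(m-n)!).
m = 12, n = 6
Numerator: 12 * 11 * 10 * 9 * 8 * 7
Denominator: 6! = 720
C(12, 6) = 924


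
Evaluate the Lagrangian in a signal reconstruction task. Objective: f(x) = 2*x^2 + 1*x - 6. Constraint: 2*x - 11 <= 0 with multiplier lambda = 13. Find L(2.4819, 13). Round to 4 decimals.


Step 1: Evaluate f(x).
f(2.4819) = 2*2.4819^2 + 1*2.4819 - 6 = 8.8016
Step 2: Evaluate g(x).
g(2.4819) = 2*2.4819 - 11 = -6.0362
Step 3: Compute Lagrangian.
L = 8.8016 + 13*-6.0362 = -69.669


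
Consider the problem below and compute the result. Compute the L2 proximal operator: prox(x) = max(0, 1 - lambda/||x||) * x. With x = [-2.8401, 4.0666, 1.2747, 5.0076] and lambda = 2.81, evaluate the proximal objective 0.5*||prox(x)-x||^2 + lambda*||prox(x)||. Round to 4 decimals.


Step 1: Compute ||x||.
||x|| = 7.1627
Step 2: Compute scaling factor.
scale = max(0, 1 - 2.81/7.1627) = 0.6077
Step 3: prox(x) = [-1.7259, 2.4712, 0.7746, 3.0431]
||prox(x)|| = 4.3527
Step 4: Proximal objective.
0.5*||prox-x||^2 = 3.9481
lambda*||prox|| = 12.2311
Total = 16.1791


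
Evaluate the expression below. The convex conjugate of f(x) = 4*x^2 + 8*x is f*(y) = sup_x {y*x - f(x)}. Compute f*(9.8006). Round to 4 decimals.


f*(y) = sup_x {y*x - a*x^2 - b*x} = sup_x {(y-b)*x - a*x^2}
FOC: (y - b) - 2a*x = 0 => x* = (y - b)/(2a)
x* = (9.8006 - 8)/(2*4) = 0.2251
f*(9.8006) = (y-b)^2/(4a) = (9.8006 - 8)^2/(4*4)
= 3.2422/16 = 0.2026


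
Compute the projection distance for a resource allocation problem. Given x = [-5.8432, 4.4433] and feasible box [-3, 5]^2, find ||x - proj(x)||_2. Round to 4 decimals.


Project each component onto [-3, 5].
clip(-5.8432) = -3.0, clip(4.4433) = 4.4433
Projection = [-3.0, 4.4433]
Squared diffs: [8.0838, 0.0]
Distance = sqrt(8.0838) = 2.8432


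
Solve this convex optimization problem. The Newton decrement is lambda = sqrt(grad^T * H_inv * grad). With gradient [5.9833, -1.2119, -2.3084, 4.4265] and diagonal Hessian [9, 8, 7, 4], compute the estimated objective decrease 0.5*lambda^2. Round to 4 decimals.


Step 1: H is diagonal, so H^(-1) * g = [0.6648, -0.1515, -0.3298, 1.1066].
Step 2: g^T H^(-1) g = sum_i g_i^2 / H_ii
  = (5.9833)^2/9 + (-1.2119)^2/8 + (-2.3084)^2/7 + (4.4265)^2/4
  = 3.9778 + 0.1836 + 0.7612 + 4.8985 = 9.8211
Step 3: Objective decrease = 0.5 * g^T H^(-1) g = 4.9105


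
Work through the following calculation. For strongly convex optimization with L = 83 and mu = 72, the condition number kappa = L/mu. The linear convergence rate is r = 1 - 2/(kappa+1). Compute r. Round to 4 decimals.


Step 1: Compute the condition number.
kappa = L/mu = 83/72 = 1.1528
Step 2: Compute the convergence rate.
r = 1 - 2/(kappa + 1) = 1 - 2*mu/(L + mu) = (L - mu)/(L + mu) = 11/155 = 0.071


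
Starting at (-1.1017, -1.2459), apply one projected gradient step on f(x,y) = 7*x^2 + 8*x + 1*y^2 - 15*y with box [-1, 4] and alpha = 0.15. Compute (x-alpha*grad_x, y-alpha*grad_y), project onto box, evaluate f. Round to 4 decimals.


Step 1: Compute gradient at (-1.1017, -1.2459).
grad_x = 2*7*-1.1017 + 8 = -7.4238
grad_y = 2*1*-1.2459 - 15 = -17.4918
Step 2: Gradient step.
x_raw = -1.1017 - 0.15*-7.4238 = 0.0119
y_raw = -1.2459 - 0.15*-17.4918 = 1.3779
Step 3: Project onto [-1, 4].
x_proj = clip(0.0119) = 0.0119
y_proj = clip(1.3779) = 1.3779
Step 4: Evaluate f.
f(0.0119, 1.3779) = -18.6736


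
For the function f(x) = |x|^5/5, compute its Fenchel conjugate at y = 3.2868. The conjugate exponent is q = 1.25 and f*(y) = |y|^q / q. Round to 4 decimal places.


The conjugate exponent q satisfies 1/p + 1/q = 1.
p = 5, so q = 5/(5 - 1) = 1.25
|y|^q = 3.2868^1.25 = 4.4255
f*(3.2868) = 4.4255 / 1.25 = 3.5404


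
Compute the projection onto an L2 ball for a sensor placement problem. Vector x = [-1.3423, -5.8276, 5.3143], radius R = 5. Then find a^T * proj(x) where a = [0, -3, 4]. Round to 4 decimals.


Step 1: Compute ||x|| (intermediates to 6 decimals).
||x|| = sqrt((-1.3423)^2 + (-5.8276)^2 + 5.3143^2) = 8.00028
Step 2: Project.
Since ||x|| > R, scale = R/||x|| = 5/8.00028 = 0.624978, proj(x) = scale * x
proj(x) = [-0.838908, -3.642122, 3.321321]
Step 3: Dot product.
a^T * proj(x) = 0*(-0.838908) - 3*(-3.642122) + 4*3.321321 = 24.2117


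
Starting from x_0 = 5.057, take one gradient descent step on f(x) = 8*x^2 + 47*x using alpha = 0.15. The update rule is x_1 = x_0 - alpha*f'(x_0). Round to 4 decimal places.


We compute the gradient at x_0 and apply the update.
f'(x) = 16*x + 47
f'(5.057) = 16*5.057 + 47 = 127.912
x_1 = 5.057 - 0.15*127.912 = -14.1298


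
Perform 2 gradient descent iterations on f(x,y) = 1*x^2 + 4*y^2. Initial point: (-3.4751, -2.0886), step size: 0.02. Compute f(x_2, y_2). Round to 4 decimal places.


Gradient descent on f(x,y) = 1*x^2 + 4*y^2.
Starting point: (-3.4751, -2.0886), alpha = 0.02
Step 1: grad_x = 2*1*-3.4751 = -6.9502, grad_y = 2*4*-2.0886 = -16.7088
  x_1 = -3.4751 - 0.02*-6.9502 = -3.3361
  y_1 = -2.0886 - 0.02*-16.7088 = -1.7544
Step 2: grad_x = 2*1*-3.3361 = -6.6722, grad_y = 2*4*-1.7544 = -14.0354
  x_2 = -3.3361 - 0.02*-6.6722 = -3.2027
  y_2 = -1.7544 - 0.02*-14.0354 = -1.4737
f(-3.2027, -1.4737) = 1*(-3.2027)^2 + 4*(-1.4737)^2 = 18.9443


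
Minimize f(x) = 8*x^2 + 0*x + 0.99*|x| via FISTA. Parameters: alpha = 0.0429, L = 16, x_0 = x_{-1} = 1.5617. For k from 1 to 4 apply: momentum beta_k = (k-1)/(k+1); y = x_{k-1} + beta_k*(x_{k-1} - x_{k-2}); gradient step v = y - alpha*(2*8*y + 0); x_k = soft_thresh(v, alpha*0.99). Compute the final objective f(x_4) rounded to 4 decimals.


FISTA on f(x) = 8*x^2 + 0*x + 0.99*|x|
L = 16, alpha = 0.0429
Iteration 1: beta = 0.0, y = 1.5617 + 0.0*(1.5617 - 1.5617) = 1.5617
  grad(y) = 24.9872, v = y - alpha*grad = 0.4897
  prox(v) = soft_thresh(0.4897, 0.0425) = 0.4473
Iteration 2: beta = 0.3333, y = 0.4473 + 0.3333*(0.4473 - 1.5617) = 0.0758
  grad(y) = 1.2129, v = y - alpha*grad = 0.0238
  prox(v) = soft_thresh(0.0238, 0.0425) = 0.0
Iteration 3: beta = 0.5, y = 0.0 + 0.5*(0.0 - 0.4473) = -0.2236
  grad(y) = -3.5782, v = y - alpha*grad = -0.0701
  prox(v) = soft_thresh(-0.0701, 0.0425) = -0.0277
Iteration 4: beta = 0.6, y = -0.0277 + 0.6*(-0.0277 - 0.0) = -0.0443
  grad(y) = -0.7082, v = y - alpha*grad = -0.0139
  prox(v) = soft_thresh(-0.0139, 0.0425) = 0.0
f(x_4) = 8*0.0^2 + 0*0.0 + 0.99*|0.0| = 0.0


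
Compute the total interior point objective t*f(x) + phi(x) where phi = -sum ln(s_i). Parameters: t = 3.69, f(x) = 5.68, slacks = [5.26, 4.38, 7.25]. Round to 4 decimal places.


Step 1: Compute log-barrier.
ln values: [1.6601, 1.477, 1.981]
phi = -(1.6601 + 1.477 + 1.981) = -5.1182
Step 2: Compute augmented objective.
t*f(x) = 3.69*5.68 = 20.9592
Total = 20.9592 - 5.1182 = 15.841


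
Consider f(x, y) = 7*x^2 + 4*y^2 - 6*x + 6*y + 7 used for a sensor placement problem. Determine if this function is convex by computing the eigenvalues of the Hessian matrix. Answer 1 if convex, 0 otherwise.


The Hessian of f(x,y) = 7*x^2 + 4*y^2 - 6*x + 6*y + 7 is:
H = [[14, 0], [0, 8]]
Trace = 14 + 8 = 22
Determinant = 14*8 - (0)^2 = 112
Discriminant = (22)^2 - 4*112 = 36.0
Eigenvalues: lambda_1 = 8.0, lambda_2 = 14.0
The function is convex.

1


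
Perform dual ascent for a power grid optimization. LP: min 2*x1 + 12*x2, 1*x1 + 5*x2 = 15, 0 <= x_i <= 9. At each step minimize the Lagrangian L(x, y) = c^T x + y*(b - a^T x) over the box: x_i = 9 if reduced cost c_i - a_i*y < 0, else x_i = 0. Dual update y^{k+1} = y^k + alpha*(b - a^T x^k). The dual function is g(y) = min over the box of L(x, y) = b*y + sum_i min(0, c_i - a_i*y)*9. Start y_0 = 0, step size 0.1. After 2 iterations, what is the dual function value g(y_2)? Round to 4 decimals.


Dual ascent for LP: min 2*x1 + 12*x2, 1*x1 + 5*x2 = 15, 0 <= x_i <= 9
Step 1: y^k = 0.0, reduced costs: (2.0, 12.0)
  x^k = (0.0, 0.0), subgradient = b - a^T x = 15.0
  y^{k+1} = 0.0 + 0.1*15.0 = 1.5
Step 2: y^k = 1.5, reduced costs: (0.5, 4.5)
  x^k = (0.0, 0.0), subgradient = b - a^T x = 15.0
  y^{k+1} = 1.5 + 0.1*15.0 = 3.0
Dual objective at y_2 = 3.0: reduced costs (-1.0, -3.0), box minimizer x = (9.0, 9.0)
g(y_2) = b*y + (c1 - a1*y)*x1 + (c2 - a2*y)*x2 = 15*3.0 + (-1.0)*9.0 + (-3.0)*9.0 = 45.0 - 9.0 - 27.0 = 9.0


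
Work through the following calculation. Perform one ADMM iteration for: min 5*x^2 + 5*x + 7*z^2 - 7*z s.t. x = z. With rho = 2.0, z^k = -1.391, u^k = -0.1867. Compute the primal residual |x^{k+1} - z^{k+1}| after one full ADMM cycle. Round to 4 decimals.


ADMM iteration with rho = 2.0, z^k = -1.391, u^k = -0.1867
Step 1: x-update.
Minimize 5*x^2 + 5*x + (2.0/2)*(x + 1.391 - 0.1867)^2
FOC: (2*5 + 2.0)*x = -5 + 2.0*(-1.391 + 0.1867)
x^{k+1} = -0.6174
Step 2: z-update.
Minimize 7*z^2 - 7*z + (2.0/2)*(-0.6174 - z - 0.1867)^2
FOC: (2*7 + 2.0)*z = 7 + 2.0*(-0.6174 - 0.1867)
z^{k+1} = 0.337
Step 3: u-update.
u^{k+1} = -0.1867 - 0.6174 - 0.337 = -1.1411
Step 4: Primal residual = |-0.6174 - 0.337| = 0.9544


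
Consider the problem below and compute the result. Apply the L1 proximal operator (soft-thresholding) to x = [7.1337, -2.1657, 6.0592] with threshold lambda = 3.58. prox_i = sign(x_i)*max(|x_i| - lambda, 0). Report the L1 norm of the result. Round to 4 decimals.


Soft-thresholding with lambda = 3.58:
prox(7.1337) = sign(7.1337)*max(|7.1337| - 3.58, 0) = 3.5537
prox(-2.1657) = sign(-2.1657)*max(|-2.1657| - 3.58, 0) = 0.0
prox(6.0592) = sign(6.0592)*max(|6.0592| - 3.58, 0) = 2.4792
prox(x) = [3.5537, 0.0, 2.4792]
||prox(x)||_1 = 3.5537 + 0.0 + 2.4792 = 6.0329


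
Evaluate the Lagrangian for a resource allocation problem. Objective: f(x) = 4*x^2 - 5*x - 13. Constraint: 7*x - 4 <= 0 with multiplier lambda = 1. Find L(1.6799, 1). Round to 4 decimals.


Step 1: Evaluate f(x).
f(1.6799) = 4*1.6799^2 - 5*1.6799 - 13 = -10.1112
Step 2: Evaluate g(x).
g(1.6799) = 7*1.6799 - 4 = 7.7593
Step 3: Compute Lagrangian.
L = -10.1112 + 1*7.7593 = -2.3519


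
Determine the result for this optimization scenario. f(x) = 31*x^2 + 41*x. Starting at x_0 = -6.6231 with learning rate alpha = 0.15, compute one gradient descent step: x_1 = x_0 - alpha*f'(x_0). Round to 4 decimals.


We compute the gradient at x_0 and apply the update.
f'(x) = 62*x + 41
f'(-6.6231) = 62*-6.6231 + 41 = -369.6322
x_1 = -6.6231 - 0.15*-369.6322 = 48.8217


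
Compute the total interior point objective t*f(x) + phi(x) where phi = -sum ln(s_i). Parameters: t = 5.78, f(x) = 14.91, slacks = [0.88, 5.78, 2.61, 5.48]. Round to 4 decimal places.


Step 1: Compute log-barrier.
ln values: [-0.1278, 1.7544, 0.9594, 1.7011]
phi = -(-0.1278 + 1.7544 + 0.9594 + 1.7011) = -4.287
Step 2: Compute augmented objective.
t*f(x) = 5.78*14.91 = 86.1798
Total = 86.1798 - 4.287 = 81.8928


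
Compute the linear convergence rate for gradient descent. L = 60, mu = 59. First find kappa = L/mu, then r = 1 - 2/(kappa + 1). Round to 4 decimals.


Step 1: Compute the condition number.
kappa = L/mu = 60/59 = 1.0169
Step 2: Compute the convergence rate.
r = 1 - 2/(kappa + 1) = 1 - 2*mu/(L + mu) = (L - mu)/(L + mu) = 1/119 = 0.0084


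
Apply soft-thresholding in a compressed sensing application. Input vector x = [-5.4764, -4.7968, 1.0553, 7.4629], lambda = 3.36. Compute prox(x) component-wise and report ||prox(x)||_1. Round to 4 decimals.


Soft-thresholding with lambda = 3.36:
prox(-5.4764) = sign(-5.4764)*max(|-5.4764| - 3.36, 0) = -2.1164
prox(-4.7968) = sign(-4.7968)*max(|-4.7968| - 3.36, 0) = -1.4368
prox(1.0553) = sign(1.0553)*max(|1.0553| - 3.36, 0) = 0.0
prox(7.4629) = sign(7.4629)*max(|7.4629| - 3.36, 0) = 4.1029
prox(x) = [-2.1164, -1.4368, 0.0, 4.1029]
||prox(x)||_1 = 2.1164 + 1.4368 + 0.0 + 4.1029 = 7.6561


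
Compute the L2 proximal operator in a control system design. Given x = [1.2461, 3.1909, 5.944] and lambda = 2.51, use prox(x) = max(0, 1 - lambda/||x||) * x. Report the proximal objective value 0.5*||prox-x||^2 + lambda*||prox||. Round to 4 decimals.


Step 1: Compute ||x||.
||x|| = 6.8604
Step 2: Compute scaling factor.
scale = max(0, 1 - 2.51/6.8604) = 0.6341
Step 3: prox(x) = [0.7902, 2.0235, 3.7693]
||prox(x)|| = 4.3504
Step 4: Proximal objective.
0.5*||prox-x||^2 = 3.1501
lambda*||prox|| = 10.9195
Total = 14.0697


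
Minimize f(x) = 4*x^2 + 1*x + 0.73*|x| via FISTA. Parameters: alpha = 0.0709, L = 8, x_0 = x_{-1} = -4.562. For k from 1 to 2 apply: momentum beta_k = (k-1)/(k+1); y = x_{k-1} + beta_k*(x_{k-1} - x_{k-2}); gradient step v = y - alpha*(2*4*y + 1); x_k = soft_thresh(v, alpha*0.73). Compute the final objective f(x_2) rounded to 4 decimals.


FISTA on f(x) = 4*x^2 + 1*x + 0.73*|x|
L = 8, alpha = 0.0709
Iteration 1: beta = 0.0, y = -4.562 + 0.0*(-4.562 + 4.562) = -4.562
  grad(y) = -35.496, v = y - alpha*grad = -2.0453
  prox(v) = soft_thresh(-2.0453, 0.0518) = -1.9936
Iteration 2: beta = 0.3333, y = -1.9936 + 0.3333*(-1.9936 + 4.562) = -1.1374
  grad(y) = -8.0995, v = y - alpha*grad = -0.5632
  prox(v) = soft_thresh(-0.5632, 0.0518) = -0.5114
f(x_2) = 4*(-0.5114)^2 + 1*(-0.5114) + 0.73*|-0.5114| = 0.9081


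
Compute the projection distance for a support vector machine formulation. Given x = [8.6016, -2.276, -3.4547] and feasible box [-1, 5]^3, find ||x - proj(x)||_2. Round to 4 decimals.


Project each component onto [-1, 5].
clip(8.6016) = 5.0, clip(-2.276) = -1.0, clip(-3.4547) = -1.0
Projection = [5.0, -1.0, -1.0]
Squared diffs: [12.9715, 1.6282, 6.0256]
Distance = sqrt(20.6253) = 4.5415


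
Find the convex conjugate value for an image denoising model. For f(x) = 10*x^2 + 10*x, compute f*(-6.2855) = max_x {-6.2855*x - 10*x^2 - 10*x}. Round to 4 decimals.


f*(y) = sup_x {y*x - a*x^2 - b*x} = sup_x {(y-b)*x - a*x^2}
FOC: (y - b) - 2a*x = 0 => x* = (y - b)/(2a)
x* = (-6.2855 - 10)/(2*10) = -0.8143
f*(-6.2855) = (y-b)^2/(4a) = (-6.2855 - 10)^2/(4*10)
= 265.2175/40 = 6.6304


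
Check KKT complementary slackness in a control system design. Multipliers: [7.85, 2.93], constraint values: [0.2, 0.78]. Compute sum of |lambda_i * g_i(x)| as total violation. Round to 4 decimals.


KKT complementary slackness check:
lambda_1 * g_1 = 7.85 * 0.2 = 1.57
lambda_2 * g_2 = 2.93 * 0.78 = 2.2854
Total violation = 1.57 + 2.2854 = 3.8554


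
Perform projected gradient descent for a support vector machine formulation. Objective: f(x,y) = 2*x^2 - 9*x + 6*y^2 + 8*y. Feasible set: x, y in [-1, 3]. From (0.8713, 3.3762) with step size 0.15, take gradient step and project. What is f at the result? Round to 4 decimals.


Step 1: Compute gradient at (0.8713, 3.3762).
grad_x = 2*2*0.8713 - 9 = -5.5148
grad_y = 2*6*3.3762 + 8 = 48.5144
Step 2: Gradient step.
x_raw = 0.8713 - 0.15*-5.5148 = 1.6985
y_raw = 3.3762 - 0.15*48.5144 = -3.901
Step 3: Project onto [-1, 3].
x_proj = clip(1.6985) = 1.6985
y_proj = clip(-3.901) = -1.0
Step 4: Evaluate f.
f(1.6985, -1.0) = -11.5167


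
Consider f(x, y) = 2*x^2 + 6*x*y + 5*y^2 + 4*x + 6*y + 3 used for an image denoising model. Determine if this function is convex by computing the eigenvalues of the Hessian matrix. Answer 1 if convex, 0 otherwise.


The Hessian of f(x,y) = 2*x^2 + 6*x*y + 5*y^2 + 4*x + 6*y + 3 is:
H = [[4, 6], [6, 10]]
Trace = 4 + 10 = 14
Determinant = 4*10 - (6)^2 = 4
Discriminant = (14)^2 - 4*4 = 180.0
Eigenvalues: lambda_1 = 0.2918, lambda_2 = 13.7082
The function is convex.

1


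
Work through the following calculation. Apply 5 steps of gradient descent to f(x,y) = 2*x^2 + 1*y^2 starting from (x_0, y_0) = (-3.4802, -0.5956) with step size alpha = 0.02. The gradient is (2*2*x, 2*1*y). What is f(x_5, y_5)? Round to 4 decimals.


Gradient descent on f(x,y) = 2*x^2 + 1*y^2.
Starting point: (-3.4802, -0.5956), alpha = 0.02
Step 1: grad_x = 2*2*-3.4802 = -13.9208, grad_y = 2*1*-0.5956 = -1.1912
  x_1 = -3.4802 - 0.02*-13.9208 = -3.2018
  y_1 = -0.5956 - 0.02*-1.1912 = -0.5718
Step 2: grad_x = 2*2*-3.2018 = -12.8071, grad_y = 2*1*-0.5718 = -1.1436
  x_2 = -3.2018 - 0.02*-12.8071 = -2.9456
  y_2 = -0.5718 - 0.02*-1.1436 = -0.5489
Step 3: grad_x = 2*2*-2.9456 = -11.7826, grad_y = 2*1*-0.5489 = -1.0978
  x_3 = -2.9456 - 0.02*-11.7826 = -2.71
  y_3 = -0.5489 - 0.02*-1.0978 = -0.5269
Step 4: grad_x = 2*2*-2.71 = -10.84, grad_y = 2*1*-0.5269 = -1.0539
  x_4 = -2.71 - 0.02*-10.84 = -2.4932
  y_4 = -0.5269 - 0.02*-1.0539 = -0.5059
Step 5: grad_x = 2*2*-2.4932 = -9.9728, grad_y = 2*1*-0.5059 = -1.0117
  x_5 = -2.4932 - 0.02*-9.9728 = -2.2937
  y_5 = -0.5059 - 0.02*-1.0117 = -0.4856
f(-2.2937, -0.4856) = 2*(-2.2937)^2 + 1*(-0.4856)^2 = 10.7583


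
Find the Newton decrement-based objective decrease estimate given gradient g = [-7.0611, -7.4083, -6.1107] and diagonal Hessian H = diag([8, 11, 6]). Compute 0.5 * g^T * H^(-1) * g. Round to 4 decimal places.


Step 1: H is diagonal, so H^(-1) * g = [-0.8826, -0.6735, -1.0185].
Step 2: g^T H^(-1) g = sum_i g_i^2 / H_ii
  = (-7.0611)^2/8 + (-7.4083)^2/11 + (-6.1107)^2/6
  = 6.2324 + 4.9894 + 6.2234 = 17.4452
Step 3: Objective decrease = 0.5 * g^T H^(-1) g = 8.7226


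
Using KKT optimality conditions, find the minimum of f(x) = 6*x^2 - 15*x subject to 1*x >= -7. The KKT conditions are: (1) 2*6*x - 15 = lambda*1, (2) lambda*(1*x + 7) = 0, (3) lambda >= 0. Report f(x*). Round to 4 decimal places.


Step 1: Try lambda = 0 (constraint inactive).
Stationarity: 2*6*x - 15 = 0
x* = 15/(2*6) = 1.25
Check constraint: 1*1.25 = 1.25 >= -7 -- satisfied.
Step 2: Compute optimal value.
f(x*) = 6*1.25^2 - 15*1.25 = -9.375


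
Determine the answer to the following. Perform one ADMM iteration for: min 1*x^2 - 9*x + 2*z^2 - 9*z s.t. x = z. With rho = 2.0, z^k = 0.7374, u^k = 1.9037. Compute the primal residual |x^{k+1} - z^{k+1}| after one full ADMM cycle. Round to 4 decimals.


ADMM iteration with rho = 2.0, z^k = 0.7374, u^k = 1.9037
Step 1: x-update.
Minimize 1*x^2 - 9*x + (2.0/2)*(x - 0.7374 + 1.9037)^2
FOC: (2*1 + 2.0)*x = 9 + 2.0*(0.7374 - 1.9037)
x^{k+1} = 1.6669
Step 2: z-update.
Minimize 2*z^2 - 9*z + (2.0/2)*(1.6669 - z + 1.9037)^2
FOC: (2*2 + 2.0)*z = 9 + 2.0*(1.6669 + 1.9037)
z^{k+1} = 2.6902
Step 3: u-update.
u^{k+1} = 1.9037 + 1.6669 - 2.6902 = 0.8804
Step 4: Primal residual = |1.6669 - 2.6902| = 1.0233


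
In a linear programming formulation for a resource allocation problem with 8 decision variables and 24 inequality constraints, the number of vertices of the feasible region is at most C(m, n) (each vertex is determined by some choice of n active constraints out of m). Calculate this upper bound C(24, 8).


Each vertex corresponds to some choice of n active constraints out of m, so the number of vertices is at most C(m, n) = m! / (n!(m-n)!).
m = 24, n = 8
Numerator: 24 * 23 * 22 * 21 * 20 * 19 * 18 * 17
Denominator: 8! = 40320
C(24, 8) = 735471


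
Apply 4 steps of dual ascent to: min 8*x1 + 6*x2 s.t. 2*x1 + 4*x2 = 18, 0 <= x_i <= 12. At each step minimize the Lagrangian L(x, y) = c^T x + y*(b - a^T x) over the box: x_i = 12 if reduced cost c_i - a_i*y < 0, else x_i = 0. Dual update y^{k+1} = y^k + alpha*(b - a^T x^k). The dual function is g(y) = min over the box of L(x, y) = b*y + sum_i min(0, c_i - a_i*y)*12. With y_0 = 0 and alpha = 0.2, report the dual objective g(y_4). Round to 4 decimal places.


Dual ascent for LP: min 8*x1 + 6*x2, 2*x1 + 4*x2 = 18, 0 <= x_i <= 12
Step 1: y^k = 0.0, reduced costs: (8.0, 6.0)
  x^k = (0.0, 0.0), subgradient = b - a^T x = 18.0
  y^{k+1} = 0.0 + 0.2*18.0 = 3.6
Step 2: y^k = 3.6, reduced costs: (0.8, -8.4)
  x^k = (0.0, 12.0), subgradient = b - a^T x = -30.0
  y^{k+1} = 3.6 + 0.2*-30.0 = -2.4
Step 3: y^k = -2.4, reduced costs: (12.8, 15.6)
  x^k = (0.0, 0.0), subgradient = b - a^T x = 18.0
  y^{k+1} = -2.4 + 0.2*18.0 = 1.2
Step 4: y^k = 1.2, reduced costs: (5.6, 1.2)
  x^k = (0.0, 0.0), subgradient = b - a^T x = 18.0
  y^{k+1} = 1.2 + 0.2*18.0 = 4.8
Dual objective at y_4 = 4.8: reduced costs (-1.6, -13.2), box minimizer x = (12.0, 12.0)
g(y_4) = b*y + (c1 - a1*y)*x1 + (c2 - a2*y)*x2 = 18*4.8 + (-1.6)*12.0 + (-13.2)*12.0 = 86.4 - 19.2 - 158.4 = -91.2


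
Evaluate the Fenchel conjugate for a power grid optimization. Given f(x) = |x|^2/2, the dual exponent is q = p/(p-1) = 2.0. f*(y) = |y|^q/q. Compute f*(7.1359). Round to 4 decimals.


The conjugate exponent q satisfies 1/p + 1/q = 1.
p = 2, so q = 2/(2 - 1) = 2.0
|y|^q = 7.1359^2.0 = 50.9211
f*(7.1359) = 50.9211 / 2.0 = 25.4605


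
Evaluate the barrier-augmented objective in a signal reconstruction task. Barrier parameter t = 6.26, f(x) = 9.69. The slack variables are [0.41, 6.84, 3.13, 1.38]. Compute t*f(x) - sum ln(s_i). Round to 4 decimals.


Step 1: Compute log-barrier.
ln values: [-0.8916, 1.9228, 1.141, 0.3221]
phi = -(-0.8916 + 1.9228 + 1.141 + 0.3221) = -2.4943
Step 2: Compute augmented objective.
t*f(x) = 6.26*9.69 = 60.6594
Total = 60.6594 - 2.4943 = 58.1651


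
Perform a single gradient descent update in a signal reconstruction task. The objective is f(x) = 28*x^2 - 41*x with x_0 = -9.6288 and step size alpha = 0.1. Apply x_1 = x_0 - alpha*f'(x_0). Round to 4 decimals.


We compute the gradient at x_0 and apply the update.
f'(x) = 56*x - 41
f'(-9.6288) = 56*-9.6288 - 41 = -580.2128
x_1 = -9.6288 - 0.1*-580.2128 = 48.3925


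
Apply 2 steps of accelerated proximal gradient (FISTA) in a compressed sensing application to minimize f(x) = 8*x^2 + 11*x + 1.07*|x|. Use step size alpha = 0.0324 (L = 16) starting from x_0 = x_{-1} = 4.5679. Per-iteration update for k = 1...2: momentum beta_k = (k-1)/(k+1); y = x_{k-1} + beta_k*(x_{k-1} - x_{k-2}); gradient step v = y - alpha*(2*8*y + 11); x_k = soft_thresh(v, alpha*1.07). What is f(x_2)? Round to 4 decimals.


FISTA on f(x) = 8*x^2 + 11*x + 1.07*|x|
L = 16, alpha = 0.0324
Iteration 1: beta = 0.0, y = 4.5679 + 0.0*(4.5679 - 4.5679) = 4.5679
  grad(y) = 84.0864, v = y - alpha*grad = 1.8435
  prox(v) = soft_thresh(1.8435, 0.0347) = 1.8088
Iteration 2: beta = 0.3333, y = 1.8088 + 0.3333*(1.8088 - 4.5679) = 0.8891
  grad(y) = 25.2263, v = y - alpha*grad = 0.0718
  prox(v) = soft_thresh(0.0718, 0.0347) = 0.0371
f(x_2) = 8*0.0371^2 + 11*0.0371 + 1.07*|0.0371| = 0.4594


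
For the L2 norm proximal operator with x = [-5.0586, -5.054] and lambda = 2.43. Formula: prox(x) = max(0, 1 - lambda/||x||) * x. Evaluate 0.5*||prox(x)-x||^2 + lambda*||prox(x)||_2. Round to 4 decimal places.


Step 1: Compute ||x||.
||x|| = 7.1507
Step 2: Compute scaling factor.
scale = max(0, 1 - 2.43/7.1507) = 0.6602
Step 3: prox(x) = [-3.3395, -3.3365]
||prox(x)|| = 4.7207
Step 4: Proximal objective.
0.5*||prox-x||^2 = 2.9525
lambda*||prox|| = 11.4713
Total = 14.4237


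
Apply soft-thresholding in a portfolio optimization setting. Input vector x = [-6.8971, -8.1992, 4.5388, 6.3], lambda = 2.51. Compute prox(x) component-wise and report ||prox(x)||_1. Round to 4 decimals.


Soft-thresholding with lambda = 2.51:
prox(-6.8971) = sign(-6.8971)*max(|-6.8971| - 2.51, 0) = -4.3871
prox(-8.1992) = sign(-8.1992)*max(|-8.1992| - 2.51, 0) = -5.6892
prox(4.5388) = sign(4.5388)*max(|4.5388| - 2.51, 0) = 2.0288
prox(6.3) = sign(6.3)*max(|6.3| - 2.51, 0) = 3.79
prox(x) = [-4.3871, -5.6892, 2.0288, 3.79]
||prox(x)||_1 = 4.3871 + 5.6892 + 2.0288 + 3.79 = 15.8951


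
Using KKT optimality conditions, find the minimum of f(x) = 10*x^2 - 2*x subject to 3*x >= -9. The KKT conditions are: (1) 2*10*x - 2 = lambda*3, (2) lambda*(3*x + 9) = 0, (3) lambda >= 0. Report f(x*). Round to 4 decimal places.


Step 1: Try lambda = 0 (constraint inactive).
Stationarity: 2*10*x - 2 = 0
x* = 2/(2*10) = 0.1
Check constraint: 3*0.1 = 0.3 >= -9 -- satisfied.
Step 2: Compute optimal value.
f(x*) = 10*0.1^2 - 2*0.1 = -0.1


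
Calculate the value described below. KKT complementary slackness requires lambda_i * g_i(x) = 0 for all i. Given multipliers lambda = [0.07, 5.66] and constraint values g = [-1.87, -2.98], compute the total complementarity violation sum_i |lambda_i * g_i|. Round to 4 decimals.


KKT complementary slackness check:
lambda_1 * g_1 = 0.07 * -1.87 = -0.1309
lambda_2 * g_2 = 5.66 * -2.98 = -16.8668
Total violation = 0.1309 + 16.8668 = 16.9977


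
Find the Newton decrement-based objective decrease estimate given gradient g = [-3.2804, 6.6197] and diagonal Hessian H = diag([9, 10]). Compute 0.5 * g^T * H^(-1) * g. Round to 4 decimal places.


Step 1: H is diagonal, so H^(-1) * g = [-0.3645, 0.662].
Step 2: g^T H^(-1) g = sum_i g_i^2 / H_ii
  = (-3.2804)^2/9 + (6.6197)^2/10
  = 1.1957 + 4.382 = 5.5777
Step 3: Objective decrease = 0.5 * g^T H^(-1) g = 2.7889


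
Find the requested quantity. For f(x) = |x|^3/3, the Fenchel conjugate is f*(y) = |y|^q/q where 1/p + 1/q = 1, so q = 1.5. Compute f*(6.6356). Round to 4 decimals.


The conjugate exponent q satisfies 1/p + 1/q = 1.
p = 3, so q = 3/(3 - 1) = 1.5
|y|^q = 6.6356^1.5 = 17.0931
f*(6.6356) = 17.0931 / 1.5 = 11.3954


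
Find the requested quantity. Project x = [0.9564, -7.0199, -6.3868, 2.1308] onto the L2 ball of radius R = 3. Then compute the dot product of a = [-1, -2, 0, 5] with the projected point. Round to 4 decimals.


Step 1: Compute ||x|| (intermediates to 6 decimals).
||x|| = sqrt(0.9564^2 + (-7.0199)^2 + (-6.3868)^2 + 2.1308^2) = 9.7737
Step 2: Project.
Since ||x|| > R, scale = R/||x|| = 3/9.7737 = 0.306946, proj(x) = scale * x
proj(x) = [0.293563, -2.15473, -1.960403, 0.654041]
Step 3: Dot product.
a^T * proj(x) = -1*0.293563 - 2*(-2.15473) + 0*(-1.960403) + 5*0.654041 = 7.2861


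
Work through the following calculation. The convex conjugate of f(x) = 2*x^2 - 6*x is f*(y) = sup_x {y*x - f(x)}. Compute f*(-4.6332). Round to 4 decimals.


f*(y) = sup_x {y*x - a*x^2 - b*x} = sup_x {(y-b)*x - a*x^2}
FOC: (y - b) - 2a*x = 0 => x* = (y - b)/(2a)
x* = (-4.6332 + 6)/(2*2) = 0.3417
f*(-4.6332) = (y-b)^2/(4a) = (-4.6332 + 6)^2/(4*2)
= 1.8681/8 = 0.2335


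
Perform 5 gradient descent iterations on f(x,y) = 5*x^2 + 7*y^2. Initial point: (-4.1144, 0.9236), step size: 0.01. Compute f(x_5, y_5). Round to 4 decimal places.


Gradient descent on f(x,y) = 5*x^2 + 7*y^2.
Starting point: (-4.1144, 0.9236), alpha = 0.01
Step 1: grad_x = 2*5*-4.1144 = -41.144, grad_y = 2*7*0.9236 = 12.9304
  x_1 = -4.1144 - 0.01*-41.144 = -3.703
  y_1 = 0.9236 - 0.01*12.9304 = 0.7943
Step 2: grad_x = 2*5*-3.703 = -37.0296, grad_y = 2*7*0.7943 = 11.1201
  x_2 = -3.703 - 0.01*-37.0296 = -3.3327
  y_2 = 0.7943 - 0.01*11.1201 = 0.6831
Step 3: grad_x = 2*5*-3.3327 = -33.3266, grad_y = 2*7*0.6831 = 9.5633
  x_3 = -3.3327 - 0.01*-33.3266 = -2.9994
  y_3 = 0.6831 - 0.01*9.5633 = 0.5875
Step 4: grad_x = 2*5*-2.9994 = -29.994, grad_y = 2*7*0.5875 = 8.2245
  x_4 = -2.9994 - 0.01*-29.994 = -2.6995
  y_4 = 0.5875 - 0.01*8.2245 = 0.5052
Step 5: grad_x = 2*5*-2.6995 = -26.9946, grad_y = 2*7*0.5052 = 7.073
  x_5 = -2.6995 - 0.01*-26.9946 = -2.4295
  y_5 = 0.5052 - 0.01*7.073 = 0.4345
f(-2.4295, 0.4345) = 5*(-2.4295)^2 + 7*0.4345^2 = 30.8341


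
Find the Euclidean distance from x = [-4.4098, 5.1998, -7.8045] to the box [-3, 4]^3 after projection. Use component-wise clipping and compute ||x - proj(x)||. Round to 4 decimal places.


Project each component onto [-3, 4].
clip(-4.4098) = -3.0, clip(5.1998) = 4.0, clip(-7.8045) = -3.0
Projection = [-3.0, 4.0, -3.0]
Squared diffs: [1.9875, 1.4395, 23.0832]
Distance = sqrt(26.5102) = 5.1488


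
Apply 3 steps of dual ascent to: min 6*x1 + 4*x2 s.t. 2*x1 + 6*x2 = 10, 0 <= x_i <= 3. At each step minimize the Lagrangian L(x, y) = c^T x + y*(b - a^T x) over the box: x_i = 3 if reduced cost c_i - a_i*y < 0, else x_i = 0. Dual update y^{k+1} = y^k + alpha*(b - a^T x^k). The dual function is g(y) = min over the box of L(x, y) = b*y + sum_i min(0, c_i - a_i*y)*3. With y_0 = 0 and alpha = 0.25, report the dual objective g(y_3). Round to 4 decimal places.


Dual ascent for LP: min 6*x1 + 4*x2, 2*x1 + 6*x2 = 10, 0 <= x_i <= 3
Step 1: y^k = 0.0, reduced costs: (6.0, 4.0)
  x^k = (0.0, 0.0), subgradient = b - a^T x = 10.0
  y^{k+1} = 0.0 + 0.25*10.0 = 2.5
Step 2: y^k = 2.5, reduced costs: (1.0, -11.0)
  x^k = (0.0, 3.0), subgradient = b - a^T x = -8.0
  y^{k+1} = 2.5 + 0.25*-8.0 = 0.5
Step 3: y^k = 0.5, reduced costs: (5.0, 1.0)
  x^k = (0.0, 0.0), subgradient = b - a^T x = 10.0
  y^{k+1} = 0.5 + 0.25*10.0 = 3.0
Dual objective at y_3 = 3.0: reduced costs (0.0, -14.0), box minimizer x = (0.0, 3.0)
g(y_3) = b*y + (c1 - a1*y)*x1 + (c2 - a2*y)*x2 = 10*3.0 + 0.0*0.0 + (-14.0)*3.0 = 30.0 + 0.0 - 42.0 = -12.0


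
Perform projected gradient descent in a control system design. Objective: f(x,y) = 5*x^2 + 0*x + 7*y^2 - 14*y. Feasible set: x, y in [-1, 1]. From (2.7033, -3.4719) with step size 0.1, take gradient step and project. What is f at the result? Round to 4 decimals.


Step 1: Compute gradient at (2.7033, -3.4719).
grad_x = 2*5*2.7033 + 0 = 27.033
grad_y = 2*7*-3.4719 - 14 = -62.6066
Step 2: Gradient step.
x_raw = 2.7033 - 0.1*27.033 = -0.0
y_raw = -3.4719 - 0.1*-62.6066 = 2.7888
Step 3: Project onto [-1, 1].
x_proj = clip(-0.0) = -0.0
y_proj = clip(2.7888) = 1.0
Step 4: Evaluate f.
f(-0.0, 1.0) = -7.0


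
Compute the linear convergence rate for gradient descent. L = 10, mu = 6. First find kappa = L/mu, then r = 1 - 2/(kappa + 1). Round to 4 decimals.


Step 1: Compute the condition number.
kappa = L/mu = 10/6 = 1.6667
Step 2: Compute the convergence rate.
r = 1 - 2/(kappa + 1) = 1 - 2*mu/(L + mu) = (L - mu)/(L + mu) = 4/16 = 0.25


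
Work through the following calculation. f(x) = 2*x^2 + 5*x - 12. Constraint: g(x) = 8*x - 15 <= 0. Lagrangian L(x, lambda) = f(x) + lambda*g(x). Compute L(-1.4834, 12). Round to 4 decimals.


Step 1: Evaluate f(x).
f(-1.4834) = 2*(-1.4834)^2 + 5*(-1.4834) - 12 = -15.016
Step 2: Evaluate g(x).
g(-1.4834) = 8*-1.4834 - 15 = -26.8672
Step 3: Compute Lagrangian.
L = -15.016 + 12*-26.8672 = -337.4224


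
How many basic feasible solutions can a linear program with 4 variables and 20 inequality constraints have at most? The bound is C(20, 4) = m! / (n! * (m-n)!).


Each vertex corresponds to some choice of n active constraints out of m, so the number of vertices is at most C(m, n) = m! / (n!(m-n)!).
m = 20, n = 4
Numerator: 20 * 19 * 18 * 17
Denominator: 4! = 24
C(20, 4) = 4845


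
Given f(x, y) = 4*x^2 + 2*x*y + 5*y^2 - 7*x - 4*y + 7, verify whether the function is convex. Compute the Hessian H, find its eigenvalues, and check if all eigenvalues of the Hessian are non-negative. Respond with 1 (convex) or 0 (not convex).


The Hessian of f(x,y) = 4*x^2 + 2*x*y + 5*y^2 - 7*x - 4*y + 7 is:
H = [[8, 2], [2, 10]]
Trace = 8 + 10 = 18
Determinant = 8*10 - (2)^2 = 76
Discriminant = (18)^2 - 4*76 = 20.0
Eigenvalues: lambda_1 = 6.7639, lambda_2 = 11.2361
The function is convex.

1


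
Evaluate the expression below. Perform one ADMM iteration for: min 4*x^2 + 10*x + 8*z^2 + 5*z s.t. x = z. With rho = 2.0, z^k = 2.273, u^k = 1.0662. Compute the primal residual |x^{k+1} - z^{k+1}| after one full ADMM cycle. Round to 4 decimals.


ADMM iteration with rho = 2.0, z^k = 2.273, u^k = 1.0662
Step 1: x-update.
Minimize 4*x^2 + 10*x + (2.0/2)*(x - 2.273 + 1.0662)^2
FOC: (2*4 + 2.0)*x = -10 + 2.0*(2.273 - 1.0662)
x^{k+1} = -0.7586
Step 2: z-update.
Minimize 8*z^2 + 5*z + (2.0/2)*(-0.7586 - z + 1.0662)^2
FOC: (2*8 + 2.0)*z = -5 + 2.0*(-0.7586 + 1.0662)
z^{k+1} = -0.2436
Step 3: u-update.
u^{k+1} = 1.0662 - 0.7586 + 0.2436 = 0.5512
Step 4: Primal residual = |-0.7586 + 0.2436| = 0.515


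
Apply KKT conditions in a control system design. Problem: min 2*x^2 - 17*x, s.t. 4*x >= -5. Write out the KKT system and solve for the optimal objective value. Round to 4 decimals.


Step 1: Try lambda = 0 (constraint inactive).
Stationarity: 2*2*x - 17 = 0
x* = 17/(2*2) = 4.25
Check constraint: 4*4.25 = 17.0 >= -5 -- satisfied.
Step 2: Compute optimal value.
f(x*) = 2*4.25^2 - 17*4.25 = -36.125


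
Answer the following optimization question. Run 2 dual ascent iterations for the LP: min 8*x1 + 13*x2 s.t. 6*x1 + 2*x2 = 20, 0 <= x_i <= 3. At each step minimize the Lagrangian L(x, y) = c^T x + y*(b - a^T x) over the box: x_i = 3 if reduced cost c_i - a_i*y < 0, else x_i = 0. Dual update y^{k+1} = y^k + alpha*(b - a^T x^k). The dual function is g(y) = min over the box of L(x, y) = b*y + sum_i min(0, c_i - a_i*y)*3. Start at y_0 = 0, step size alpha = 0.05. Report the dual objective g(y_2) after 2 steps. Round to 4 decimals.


Dual ascent for LP: min 8*x1 + 13*x2, 6*x1 + 2*x2 = 20, 0 <= x_i <= 3
Step 1: y^k = 0.0, reduced costs: (8.0, 13.0)
  x^k = (0.0, 0.0), subgradient = b - a^T x = 20.0
  y^{k+1} = 0.0 + 0.05*20.0 = 1.0
Step 2: y^k = 1.0, reduced costs: (2.0, 11.0)
  x^k = (0.0, 0.0), subgradient = b - a^T x = 20.0
  y^{k+1} = 1.0 + 0.05*20.0 = 2.0
Dual objective at y_2 = 2.0: reduced costs (-4.0, 9.0), box minimizer x = (3.0, 0.0)
g(y_2) = b*y + (c1 - a1*y)*x1 + (c2 - a2*y)*x2 = 20*2.0 + (-4.0)*3.0 + 9.0*0.0 = 40.0 - 12.0 + 0.0 = 28.0


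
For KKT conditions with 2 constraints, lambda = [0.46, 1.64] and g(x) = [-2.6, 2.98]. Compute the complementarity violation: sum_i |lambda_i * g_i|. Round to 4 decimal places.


KKT complementary slackness check:
lambda_1 * g_1 = 0.46 * -2.6 = -1.196
lambda_2 * g_2 = 1.64 * 2.98 = 4.8872
Total violation = 1.196 + 4.8872 = 6.0832


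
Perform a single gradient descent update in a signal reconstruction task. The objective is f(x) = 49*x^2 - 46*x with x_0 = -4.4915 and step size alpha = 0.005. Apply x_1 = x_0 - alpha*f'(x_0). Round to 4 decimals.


We compute the gradient at x_0 and apply the update.
f'(x) = 98*x - 46
f'(-4.4915) = 98*-4.4915 - 46 = -486.167
x_1 = -4.4915 - 0.005*-486.167 = -2.0607


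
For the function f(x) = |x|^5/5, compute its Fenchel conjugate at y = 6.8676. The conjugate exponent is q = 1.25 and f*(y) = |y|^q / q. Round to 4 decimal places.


The conjugate exponent q satisfies 1/p + 1/q = 1.
p = 5, so q = 5/(5 - 1) = 1.25
|y|^q = 6.8676^1.25 = 11.1175
f*(6.8676) = 11.1175 / 1.25 = 8.894


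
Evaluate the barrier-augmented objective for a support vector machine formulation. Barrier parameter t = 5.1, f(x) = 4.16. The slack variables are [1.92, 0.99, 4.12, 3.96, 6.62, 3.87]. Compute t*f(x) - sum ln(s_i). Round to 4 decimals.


Step 1: Compute log-barrier.
ln values: [0.6523, -0.0101, 1.4159, 1.3762, 1.8901, 1.3533]
phi = -(0.6523 - 0.0101 + 1.4159 + 1.3762 + 1.8901 + 1.3533) = -6.6777
Step 2: Compute augmented objective.
t*f(x) = 5.1*4.16 = 21.216
Total = 21.216 - 6.6777 = 14.5383


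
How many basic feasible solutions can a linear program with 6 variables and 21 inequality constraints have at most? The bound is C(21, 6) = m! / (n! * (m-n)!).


Each vertex corresponds to some choice of n active constraints out of m, so the number of vertices is at most C(m, n) = m! / (n!(m-n)!).
m = 21, n = 6
Numerator: 21 * 20 * 19 * 18 * 17 * 16
Denominator: 6! = 720
C(21, 6) = 54264


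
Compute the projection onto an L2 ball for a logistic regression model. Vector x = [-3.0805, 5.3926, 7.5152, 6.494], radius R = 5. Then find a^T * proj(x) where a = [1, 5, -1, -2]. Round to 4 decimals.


Step 1: Compute ||x|| (intermediates to 6 decimals).
||x|| = sqrt((-3.0805)^2 + 5.3926^2 + 7.5152^2 + 6.494^2) = 11.714089
Step 2: Project.
Since ||x|| > R, scale = R/||x|| = 5/11.714089 = 0.426836, proj(x) = scale * x
proj(x) = [-1.314868, 2.301756, 3.207758, 2.771873]
Step 3: Dot product.
a^T * proj(x) = 1*(-1.314868) + 5*2.301756 - 1*3.207758 - 2*2.771873 = 1.4424


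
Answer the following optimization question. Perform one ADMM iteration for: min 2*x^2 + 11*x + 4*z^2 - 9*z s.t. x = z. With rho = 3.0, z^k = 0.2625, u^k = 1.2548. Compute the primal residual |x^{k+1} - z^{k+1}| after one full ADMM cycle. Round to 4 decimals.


ADMM iteration with rho = 3.0, z^k = 0.2625, u^k = 1.2548
Step 1: x-update.
Minimize 2*x^2 + 11*x + (3.0/2)*(x - 0.2625 + 1.2548)^2
FOC: (2*2 + 3.0)*x = -11 + 3.0*(0.2625 - 1.2548)
x^{k+1} = -1.9967
Step 2: z-update.
Minimize 4*z^2 - 9*z + (3.0/2)*(-1.9967 - z + 1.2548)^2
FOC: (2*4 + 3.0)*z = 9 + 3.0*(-1.9967 + 1.2548)
z^{k+1} = 0.6158
Step 3: u-update.
u^{k+1} = 1.2548 - 1.9967 - 0.6158 = -1.3577
Step 4: Primal residual = |-1.9967 - 0.6158| = 2.6125


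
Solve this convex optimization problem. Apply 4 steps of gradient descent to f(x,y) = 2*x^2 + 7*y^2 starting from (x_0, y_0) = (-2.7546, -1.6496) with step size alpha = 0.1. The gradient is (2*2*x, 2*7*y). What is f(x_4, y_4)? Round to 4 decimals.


Gradient descent on f(x,y) = 2*x^2 + 7*y^2.
Starting point: (-2.7546, -1.6496), alpha = 0.1
Step 1: grad_x = 2*2*-2.7546 = -11.0184, grad_y = 2*7*-1.6496 = -23.0944
  x_1 = -2.7546 - 0.1*-11.0184 = -1.6528
  y_1 = -1.6496 - 0.1*-23.0944 = 0.6598
Step 2: grad_x = 2*2*-1.6528 = -6.611, grad_y = 2*7*0.6598 = 9.2378
  x_2 = -1.6528 - 0.1*-6.611 = -0.9917
  y_2 = 0.6598 - 0.1*9.2378 = -0.2639
Step 3: grad_x = 2*2*-0.9917 = -3.9666, grad_y = 2*7*-0.2639 = -3.6951
  x_3 = -0.9917 - 0.1*-3.9666 = -0.595
  y_3 = -0.2639 - 0.1*-3.6951 = 0.1056
Step 4: grad_x = 2*2*-0.595 = -2.38, grad_y = 2*7*0.1056 = 1.478
  x_4 = -0.595 - 0.1*-2.38 = -0.357
  y_4 = 0.1056 - 0.1*1.478 = -0.0422
f(-0.357, -0.0422) = 2*(-0.357)^2 + 7*(-0.0422)^2 = 0.2674
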